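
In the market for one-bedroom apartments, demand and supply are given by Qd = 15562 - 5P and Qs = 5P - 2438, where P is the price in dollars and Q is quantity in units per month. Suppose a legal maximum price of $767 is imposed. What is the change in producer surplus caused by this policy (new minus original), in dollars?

-4110823.5

In a free market, 15562 - 5P = 5P - 2438 gives the equilibrium P* = 1800, Q* = 6562.
Since 767 < 1800, the ceiling is binding.
At P = 767: Qd = 15562 - 5·767 = 11727 and Qs = 5·767 - 2438 = 1397.
Producer surplus without the control is ½ · (1800 - 487.6) · 6562 = 4305984.4.
With the ceiling, producers sell 1397 units at 767, so PS = ½ · (767 - 487.6) · 1397 = 195160.9.
Change in producer surplus = 195160.9 - 4305984.4 = -4110823.5.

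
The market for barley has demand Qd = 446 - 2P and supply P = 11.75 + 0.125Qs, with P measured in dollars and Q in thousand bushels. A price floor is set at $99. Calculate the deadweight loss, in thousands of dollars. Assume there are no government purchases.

2531.25

Rearranging supply gives Qs = 8P - 94. In a free market, 446 - 2P = 8P - 94 gives the equilibrium P* = 54, Q* = 338.
Because the floor (99) lies above the market-clearing price, it is binding.
At P = 99: Qd = 446 - 2·99 = 248 and Qs = 8·99 - 94 = 698.
Quantity traded falls to 248. At Q = 248 the demand price is (446 - 248)/2 = 99 and the supply price is (94 + 248)/8 = 42.75.
Deadweight loss = ½ · (99 - 42.75) · (338 - 248) = ½ · 56.25 · 90 = 2531.25.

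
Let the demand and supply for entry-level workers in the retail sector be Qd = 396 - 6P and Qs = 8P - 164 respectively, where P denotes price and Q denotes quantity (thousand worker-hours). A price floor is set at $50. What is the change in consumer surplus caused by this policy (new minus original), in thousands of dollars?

In a free market, 396 - 6P = 8P - 164 gives the equilibrium P* = 40, Q* = 156.
Since 50 > 40, the floor is binding.
At P = 50: Qd = 396 - 6·50 = 96 and Qs = 8·50 - 164 = 236.
Consumer surplus without the control is ½ · (66 - 40) · 156 = 2028.
With the floor, consumers buy 96 units at 50, so CS = ½ · (66 - 50) · 96 = 768.
Change in consumer surplus = 768 - 2028 = -1260.

-1260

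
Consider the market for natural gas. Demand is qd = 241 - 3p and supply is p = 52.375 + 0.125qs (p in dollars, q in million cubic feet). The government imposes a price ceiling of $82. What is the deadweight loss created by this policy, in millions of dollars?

Rearranging supply gives qs = 8p - 419. Equilibrium: 241 - 3p = 8p - 419, so 660 = 11p and p* = 60, q* = 61.
The ceiling of 82 is above the equilibrium price 60, so it is not binding; the market clears at p* = 60, q* = 61.
Since the control does not bind, no trades are prevented and deadweight loss is zero.

0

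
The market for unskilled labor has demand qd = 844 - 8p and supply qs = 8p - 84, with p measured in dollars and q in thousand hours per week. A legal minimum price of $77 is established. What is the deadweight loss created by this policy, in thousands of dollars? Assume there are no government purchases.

2888

Setting quantity demanded equal to quantity supplied, 844 - 8p = 8p - 84, gives p* = 58 and q* = 380.
The floor of 77 is above the equilibrium price 58, so it binds.
At p = 77: qd = 844 - 8·77 = 228 and qs = 8·77 - 84 = 532.
Quantity traded falls to 228. At q = 228 the demand price is (844 - 228)/8 = 77 and the supply price is (84 + 228)/8 = 39.
Deadweight loss = ½ · (77 - 39) · (380 - 228) = ½ · 38 · 152 = 2888.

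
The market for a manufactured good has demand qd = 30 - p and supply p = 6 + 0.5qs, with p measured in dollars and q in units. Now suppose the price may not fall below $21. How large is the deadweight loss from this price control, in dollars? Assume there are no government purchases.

Rearranging supply gives qs = 2p - 12. Without the control the market clears where 30 - p = 2p - 12, i.e. p* = 14 and q* = 16.
Because the floor (21) lies above the market-clearing price, it is binding.
At p = 21: qd = 30 - 21 = 9 and qs = 2·21 - 12 = 30.
Quantity traded falls to 9. At q = 9 the demand price is 30 - 9 = 21 and the supply price is (12 + 9)/2 = 10.5.
Deadweight loss = ½ · (21 - 10.5) · (16 - 9) = ½ · 10.5 · 7 = 36.75.

36.75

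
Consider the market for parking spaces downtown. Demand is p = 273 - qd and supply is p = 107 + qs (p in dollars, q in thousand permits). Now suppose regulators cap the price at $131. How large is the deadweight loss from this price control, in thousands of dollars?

3481

Rearranging demand gives qd = 273 - p; rearranging supply gives qs = p - 107. Without the control the market clears where 273 - p = p - 107, i.e. p* = 190 and q* = 83.
Because the ceiling (131) lies below the market-clearing price, it is binding.
At p = 131: qd = 273 - 131 = 142 and qs = 131 - 107 = 24.
Quantity traded falls to 24. At q = 24 the demand price is 273 - 24 = 249 and the supply price is 107 + 24 = 131.
Deadweight loss = ½ · (249 - 131) · (83 - 24) = ½ · 118 · 59 = 3481.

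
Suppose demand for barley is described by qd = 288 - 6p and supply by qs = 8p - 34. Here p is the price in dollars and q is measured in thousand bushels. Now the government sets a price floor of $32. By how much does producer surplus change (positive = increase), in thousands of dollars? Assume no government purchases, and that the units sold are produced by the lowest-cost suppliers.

Equilibrium: 288 - 6p = 8p - 34, so 322 = 14p and p* = 23, q* = 150.
The floor of 32 is above the equilibrium price 23, so it binds.
At p = 32: qd = 288 - 6·32 = 96 and qs = 8·32 - 34 = 222.
Producer surplus without the control is ½ · (23 - 4.25) · 150 = 1406.25.
With the floor, 96 units are sold at 32. The supply price at q = 96 is 16.25, so PS = ½ · [(32 - 4.25) + (32 - 16.25)] · 96 = 2088.
Change in producer surplus = 2088 - 1406.25 = 681.75.

681.75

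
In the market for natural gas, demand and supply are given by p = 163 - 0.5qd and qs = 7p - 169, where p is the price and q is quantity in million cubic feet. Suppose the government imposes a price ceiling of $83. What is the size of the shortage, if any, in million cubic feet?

Rearranging demand gives qd = 326 - 2p. In a free market, 326 - 2p = 7p - 169 gives the equilibrium p* = 55, q* = 216.
Since 83 is above p* = 55, the ceiling does not bind and the free-market outcome prevails.
Since the control does not bind, there is no shortage.

0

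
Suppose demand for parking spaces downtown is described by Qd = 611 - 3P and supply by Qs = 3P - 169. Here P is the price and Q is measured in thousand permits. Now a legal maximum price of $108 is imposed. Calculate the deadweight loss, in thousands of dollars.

Setting quantity demanded equal to quantity supplied, 611 - 3P = 3P - 169, gives P* = 130 and Q* = 221.
Since 108 < 130, the ceiling is binding.
At P = 108: Qd = 611 - 3·108 = 287 and Qs = 3·108 - 169 = 155.
Quantity traded falls to 155. At Q = 155 the demand price is (611 - 155)/3 = 152 and the supply price is (169 + 155)/3 = 108.
Deadweight loss = ½ · (152 - 108) · (221 - 155) = ½ · 44 · 66 = 1452.

1452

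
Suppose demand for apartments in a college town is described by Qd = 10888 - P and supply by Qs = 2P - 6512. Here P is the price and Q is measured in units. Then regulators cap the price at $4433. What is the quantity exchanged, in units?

2354

In a free market, 10888 - P = 2P - 6512 gives the equilibrium P* = 5800, Q* = 5088.
Since 4433 < 5800, the ceiling is binding.
At P = 4433: Qd = 10888 - 4433 = 6455 and Qs = 2·4433 - 6512 = 2354.
The quantity actually transacted is the short side, supply: 2354.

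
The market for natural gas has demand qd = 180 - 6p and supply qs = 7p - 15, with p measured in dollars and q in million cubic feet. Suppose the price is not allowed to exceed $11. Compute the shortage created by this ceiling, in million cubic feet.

52

Equilibrium: 180 - 6p = 7p - 15, so 195 = 13p and p* = 15, q* = 90.
The ceiling of 11 is below the equilibrium price 15, so it binds.
At p = 11: qd = 180 - 6·11 = 114 and qs = 7·11 - 15 = 62.
Shortage = qd - qs = 114 - 62 = 52.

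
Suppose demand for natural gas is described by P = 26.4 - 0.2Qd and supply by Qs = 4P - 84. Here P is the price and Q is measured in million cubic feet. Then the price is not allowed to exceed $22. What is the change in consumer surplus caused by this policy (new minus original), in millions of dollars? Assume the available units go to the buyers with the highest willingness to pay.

1.6

Rearranging demand gives Qd = 132 - 5P. Setting quantity demanded equal to quantity supplied, 132 - 5P = 4P - 84, gives P* = 24 and Q* = 12.
Since 22 < 24, the ceiling is binding.
At P = 22: Qd = 132 - 5·22 = 22 and Qs = 4·22 - 84 = 4.
Consumer surplus without the control is ½ · (26.4 - 24) · 12 = 14.4.
With the ceiling, 4 units are sold at 22 (assume they go to the highest-value buyers). The demand price at Q = 4 is 25.6, so CS = ½ · [(26.4 - 22) + (25.6 - 22)] · 4 = 16.
Change in consumer surplus = 16 - 14.4 = 1.6.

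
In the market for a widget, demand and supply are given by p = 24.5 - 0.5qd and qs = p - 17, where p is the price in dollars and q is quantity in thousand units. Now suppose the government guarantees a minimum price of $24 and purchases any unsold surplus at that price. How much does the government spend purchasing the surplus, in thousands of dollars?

144

Rearranging demand gives qd = 49 - 2p. Equilibrium: 49 - 2p = p - 17, so 66 = 3p and p* = 22, q* = 5.
Since 24 > 22, the floor is binding.
At p = 24: qd = 49 - 2·24 = 1 and qs = 24 - 17 = 7.
Surplus = qs - qd = 6.
Government expenditure = surplus × support price = 6 × 24 = 144.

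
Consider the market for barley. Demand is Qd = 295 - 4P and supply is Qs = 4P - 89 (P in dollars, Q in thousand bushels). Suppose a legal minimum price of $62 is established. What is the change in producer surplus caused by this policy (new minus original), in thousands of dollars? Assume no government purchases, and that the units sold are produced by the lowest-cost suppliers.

266

Equilibrium: 295 - 4P = 4P - 89, so 384 = 8P and P* = 48, Q* = 103.
Since 62 > 48, the floor is binding.
At P = 62: Qd = 295 - 4·62 = 47 and Qs = 4·62 - 89 = 159.
Producer surplus without the control is ½ · (48 - 22.25) · 103 = 1326.125.
With the floor, 47 units are sold at 62. The supply price at Q = 47 is 34, so PS = ½ · [(62 - 22.25) + (62 - 34)] · 47 = 1592.125.
Change in producer surplus = 1592.125 - 1326.125 = 266.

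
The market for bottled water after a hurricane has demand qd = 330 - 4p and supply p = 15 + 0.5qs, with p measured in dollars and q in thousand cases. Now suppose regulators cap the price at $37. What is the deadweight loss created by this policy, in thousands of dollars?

Rearranging supply gives qs = 2p - 30. Without the control the market clears where 330 - 4p = 2p - 30, i.e. p* = 60 and q* = 90.
The ceiling of 37 is below the equilibrium price 60, so it binds.
At p = 37: qd = 330 - 4·37 = 182 and qs = 2·37 - 30 = 44.
Quantity traded falls to 44. At q = 44 the demand price is (330 - 44)/4 = 71.5 and the supply price is (30 + 44)/2 = 37.
Deadweight loss = ½ · (71.5 - 37) · (90 - 44) = ½ · 34.5 · 46 = 793.5.

793.5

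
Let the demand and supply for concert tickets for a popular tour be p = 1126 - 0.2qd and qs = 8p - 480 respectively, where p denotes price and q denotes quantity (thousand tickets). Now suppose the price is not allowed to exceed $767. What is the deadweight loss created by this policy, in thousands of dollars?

Rearranging demand gives qd = 5630 - 5p. Setting quantity demanded equal to quantity supplied, 5630 - 5p = 8p - 480, gives p* = 470 and q* = 3280.
The ceiling of 767 is above the equilibrium price 470, so it is not binding; the market clears at p* = 470, q* = 3280.
Since the control does not bind, no trades are prevented and deadweight loss is zero.

0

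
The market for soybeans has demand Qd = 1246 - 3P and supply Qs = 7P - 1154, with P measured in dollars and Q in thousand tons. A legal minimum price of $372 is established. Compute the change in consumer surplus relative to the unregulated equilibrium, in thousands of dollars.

Setting quantity demanded equal to quantity supplied, 1246 - 3P = 7P - 1154, gives P* = 240 and Q* = 526.
Because the floor (372) lies above the market-clearing price, it is binding.
At P = 372: Qd = 1246 - 3·372 = 130 and Qs = 7·372 - 1154 = 1450.
Consumer surplus without the control is ½ · (1246/3 - 240) · 526 = 138338/3.
With the floor, consumers buy 130 units at 372, so CS = ½ · (1246/3 - 372) · 130 = 8450/3.
Change in consumer surplus = 8450/3 - 138338/3 = -43296.

-43296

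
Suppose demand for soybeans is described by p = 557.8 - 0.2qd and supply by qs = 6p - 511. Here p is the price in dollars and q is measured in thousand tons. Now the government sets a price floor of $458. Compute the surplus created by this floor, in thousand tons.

1738

Rearranging demand gives qd = 2789 - 5p. Equilibrium: 2789 - 5p = 6p - 511, so 3300 = 11p and p* = 300, q* = 1289.
The floor of 458 is above the equilibrium price 300, so it binds.
At p = 458: qd = 2789 - 5·458 = 499 and qs = 6·458 - 511 = 2237.
Surplus = qs - qd = 2237 - 499 = 1738.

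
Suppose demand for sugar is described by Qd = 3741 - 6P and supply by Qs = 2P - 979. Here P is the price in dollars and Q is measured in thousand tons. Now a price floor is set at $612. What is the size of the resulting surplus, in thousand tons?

Equilibrium: 3741 - 6P = 2P - 979, so 4720 = 8P and P* = 590, Q* = 201.
Because the floor (612) lies above the market-clearing price, it is binding.
At P = 612: Qd = 3741 - 6·612 = 69 and Qs = 2·612 - 979 = 245.
Surplus = Qs - Qd = 245 - 69 = 176.

176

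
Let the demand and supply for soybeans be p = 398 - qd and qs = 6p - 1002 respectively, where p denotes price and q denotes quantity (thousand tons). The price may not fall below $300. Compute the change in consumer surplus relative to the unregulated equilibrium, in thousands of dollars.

Rearranging demand gives qd = 398 - p. In a free market, 398 - p = 6p - 1002 gives the equilibrium p* = 200, q* = 198.
Because the floor (300) lies above the market-clearing price, it is binding.
At p = 300: qd = 398 - 300 = 98 and qs = 6·300 - 1002 = 798.
Consumer surplus without the control is ½ · (398 - 200) · 198 = 19602.
With the floor, consumers buy 98 units at 300, so CS = ½ · (398 - 300) · 98 = 4802.
Change in consumer surplus = 4802 - 19602 = -14800.

-14800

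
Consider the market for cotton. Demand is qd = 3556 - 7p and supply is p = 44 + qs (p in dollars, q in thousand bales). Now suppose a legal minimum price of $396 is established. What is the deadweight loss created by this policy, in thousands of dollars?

0

Rearranging supply gives qs = p - 44. Without the control the market clears where 3556 - 7p = p - 44, i.e. p* = 450 and q* = 406.
The floor of 396 is below the equilibrium price 450, so it is not binding; the market clears at p* = 450, q* = 406.
Since the control does not bind, no trades are prevented and deadweight loss is zero.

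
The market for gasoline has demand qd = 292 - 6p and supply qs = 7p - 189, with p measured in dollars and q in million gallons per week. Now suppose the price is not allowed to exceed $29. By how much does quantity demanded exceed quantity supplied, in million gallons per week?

Without the control the market clears where 292 - 6p = 7p - 189, i.e. p* = 37 and q* = 70.
Since 29 < 37, the ceiling is binding.
At p = 29: qd = 292 - 6·29 = 118 and qs = 7·29 - 189 = 14.
Shortage = qd - qs = 118 - 14 = 104.

104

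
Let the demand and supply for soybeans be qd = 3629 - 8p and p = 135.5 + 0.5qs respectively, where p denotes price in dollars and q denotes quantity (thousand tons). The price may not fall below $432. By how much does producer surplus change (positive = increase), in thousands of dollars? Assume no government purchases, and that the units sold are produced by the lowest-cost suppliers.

-20958

Rearranging supply gives qs = 2p - 271. In a free market, 3629 - 8p = 2p - 271 gives the equilibrium p* = 390, q* = 509.
The floor of 432 is above the equilibrium price 390, so it binds.
At p = 432: qd = 3629 - 8·432 = 173 and qs = 2·432 - 271 = 593.
Producer surplus without the control is ½ · (390 - 135.5) · 509 = 64770.25.
With the floor, 173 units are sold at 432. The supply price at q = 173 is 222, so PS = ½ · [(432 - 135.5) + (432 - 222)] · 173 = 43812.25.
Change in producer surplus = 43812.25 - 64770.25 = -20958.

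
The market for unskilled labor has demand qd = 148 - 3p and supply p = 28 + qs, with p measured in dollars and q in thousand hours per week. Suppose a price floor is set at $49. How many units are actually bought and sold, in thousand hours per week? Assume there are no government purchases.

Rearranging supply gives qs = p - 28. Equilibrium: 148 - 3p = p - 28, so 176 = 4p and p* = 44, q* = 16.
Since 49 > 44, the floor is binding.
At p = 49: qd = 148 - 3·49 = 1 and qs = 49 - 28 = 21.
The quantity actually transacted is the short side, demand: 1.

1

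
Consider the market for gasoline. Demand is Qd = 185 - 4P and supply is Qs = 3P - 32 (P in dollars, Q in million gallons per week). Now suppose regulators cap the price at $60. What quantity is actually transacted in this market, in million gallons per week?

Setting quantity demanded equal to quantity supplied, 185 - 4P = 3P - 32, gives P* = 31 and Q* = 61.
The ceiling of 60 is above the equilibrium price 31, so it is not binding; the market clears at P* = 31, Q* = 61.

61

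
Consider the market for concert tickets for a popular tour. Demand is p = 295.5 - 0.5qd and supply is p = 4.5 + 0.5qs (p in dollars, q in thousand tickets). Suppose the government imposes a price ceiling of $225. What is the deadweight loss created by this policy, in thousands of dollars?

0

Rearranging demand gives qd = 591 - 2p; rearranging supply gives qs = 2p - 9. Setting quantity demanded equal to quantity supplied, 591 - 2p = 2p - 9, gives p* = 150 and q* = 291.
The ceiling of 225 is above the equilibrium price 150, so it is not binding; the market clears at p* = 150, q* = 291.
Since the control does not bind, no trades are prevented and deadweight loss is zero.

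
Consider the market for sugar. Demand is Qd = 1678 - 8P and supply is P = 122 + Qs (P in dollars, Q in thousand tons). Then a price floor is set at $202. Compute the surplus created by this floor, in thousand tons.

Rearranging supply gives Qs = P - 122. Equilibrium: 1678 - 8P = P - 122, so 1800 = 9P and P* = 200, Q* = 78.
Because the floor (202) lies above the market-clearing price, it is binding.
At P = 202: Qd = 1678 - 8·202 = 62 and Qs = 202 - 122 = 80.
Surplus = Qs - Qd = 80 - 62 = 18.

18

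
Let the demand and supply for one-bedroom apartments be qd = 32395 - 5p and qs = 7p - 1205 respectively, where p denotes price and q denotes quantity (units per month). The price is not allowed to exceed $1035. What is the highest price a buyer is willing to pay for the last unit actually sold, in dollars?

5271

Setting quantity demanded equal to quantity supplied, 32395 - 5p = 7p - 1205, gives p* = 2800 and q* = 18395.
Since 1035 < 2800, the ceiling is binding.
At p = 1035: qd = 32395 - 5·1035 = 27220 and qs = 7·1035 - 1205 = 6040.
Only 6040 units reach the market. On the demand curve, the marginal buyer's willingness to pay at q = 6040 is (32395 - 6040)/5 = 5271.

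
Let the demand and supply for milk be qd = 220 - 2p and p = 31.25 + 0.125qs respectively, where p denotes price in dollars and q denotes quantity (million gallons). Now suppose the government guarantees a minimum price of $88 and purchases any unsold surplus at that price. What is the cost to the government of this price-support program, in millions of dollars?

Rearranging supply gives qs = 8p - 250. In a free market, 220 - 2p = 8p - 250 gives the equilibrium p* = 47, q* = 126.
Because the floor (88) lies above the market-clearing price, it is binding.
At p = 88: qd = 220 - 2·88 = 44 and qs = 8·88 - 250 = 454.
Surplus = qs - qd = 410.
Government expenditure = surplus × support price = 410 × 88 = 36080.

36080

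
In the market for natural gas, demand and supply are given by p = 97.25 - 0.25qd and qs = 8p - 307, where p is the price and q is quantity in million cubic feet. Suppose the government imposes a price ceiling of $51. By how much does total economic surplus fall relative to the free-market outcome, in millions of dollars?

588

Rearranging demand gives qd = 389 - 4p. In a free market, 389 - 4p = 8p - 307 gives the equilibrium p* = 58, q* = 157.
Because the ceiling (51) lies below the market-clearing price, it is binding.
At p = 51: qd = 389 - 4·51 = 185 and qs = 8·51 - 307 = 101.
Quantity traded falls to 101. At q = 101 the demand price is (389 - 101)/4 = 72 and the supply price is (307 + 101)/8 = 51.
Deadweight loss = ½ · (72 - 51) · (157 - 101) = ½ · 21 · 56 = 588.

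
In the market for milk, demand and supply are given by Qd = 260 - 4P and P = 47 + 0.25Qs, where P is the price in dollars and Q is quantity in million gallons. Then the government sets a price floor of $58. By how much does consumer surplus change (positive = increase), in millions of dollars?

-64

Rearranging supply gives Qs = 4P - 188. Equilibrium: 260 - 4P = 4P - 188, so 448 = 8P and P* = 56, Q* = 36.
Because the floor (58) lies above the market-clearing price, it is binding.
At P = 58: Qd = 260 - 4·58 = 28 and Qs = 4·58 - 188 = 44.
Consumer surplus without the control is ½ · (65 - 56) · 36 = 162.
With the floor, consumers buy 28 units at 58, so CS = ½ · (65 - 58) · 28 = 98.
Change in consumer surplus = 98 - 162 = -64.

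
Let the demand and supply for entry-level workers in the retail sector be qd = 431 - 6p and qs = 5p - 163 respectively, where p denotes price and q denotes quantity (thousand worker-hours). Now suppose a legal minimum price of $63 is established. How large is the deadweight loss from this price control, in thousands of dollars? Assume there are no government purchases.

534.6

In a free market, 431 - 6p = 5p - 163 gives the equilibrium p* = 54, q* = 107.
Since 63 > 54, the floor is binding.
At p = 63: qd = 431 - 6·63 = 53 and qs = 5·63 - 163 = 152.
Quantity traded falls to 53. At q = 53 the demand price is (431 - 53)/6 = 63 and the supply price is (163 + 53)/5 = 43.2.
Deadweight loss = ½ · (63 - 43.2) · (107 - 53) = ½ · 19.8 · 54 = 534.6.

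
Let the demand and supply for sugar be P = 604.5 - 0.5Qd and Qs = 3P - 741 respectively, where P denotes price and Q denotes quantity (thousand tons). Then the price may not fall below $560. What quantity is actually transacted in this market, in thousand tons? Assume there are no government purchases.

89

Rearranging demand gives Qd = 1209 - 2P. Without the control the market clears where 1209 - 2P = 3P - 741, i.e. P* = 390 and Q* = 429.
Because the floor (560) lies above the market-clearing price, it is binding.
At P = 560: Qd = 1209 - 2·560 = 89 and Qs = 3·560 - 741 = 939.
The quantity actually transacted is the short side, demand: 89.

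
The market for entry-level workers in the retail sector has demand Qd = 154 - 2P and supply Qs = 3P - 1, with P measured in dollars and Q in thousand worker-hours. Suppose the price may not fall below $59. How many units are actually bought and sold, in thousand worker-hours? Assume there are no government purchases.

Equilibrium: 154 - 2P = 3P - 1, so 155 = 5P and P* = 31, Q* = 92.
Because the floor (59) lies above the market-clearing price, it is binding.
At P = 59: Qd = 154 - 2·59 = 36 and Qs = 3·59 - 1 = 176.
The quantity actually transacted is the short side, demand: 36.

36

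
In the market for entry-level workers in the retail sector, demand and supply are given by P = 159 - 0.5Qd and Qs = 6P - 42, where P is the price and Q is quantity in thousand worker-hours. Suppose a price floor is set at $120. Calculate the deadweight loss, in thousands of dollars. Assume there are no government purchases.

7500

Rearranging demand gives Qd = 318 - 2P. Without the control the market clears where 318 - 2P = 6P - 42, i.e. P* = 45 and Q* = 228.
Since 120 > 45, the floor is binding.
At P = 120: Qd = 318 - 2·120 = 78 and Qs = 6·120 - 42 = 678.
Quantity traded falls to 78. At Q = 78 the demand price is (318 - 78)/2 = 120 and the supply price is (42 + 78)/6 = 20.
Deadweight loss = ½ · (120 - 20) · (228 - 78) = ½ · 100 · 150 = 7500.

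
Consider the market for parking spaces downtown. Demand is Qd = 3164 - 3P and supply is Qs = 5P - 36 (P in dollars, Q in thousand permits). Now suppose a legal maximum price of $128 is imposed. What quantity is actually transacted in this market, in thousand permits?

In a free market, 3164 - 3P = 5P - 36 gives the equilibrium P* = 400, Q* = 1964.
Since 128 < 400, the ceiling is binding.
At P = 128: Qd = 3164 - 3·128 = 2780 and Qs = 5·128 - 36 = 604.
The quantity actually transacted is the short side, supply: 604.

604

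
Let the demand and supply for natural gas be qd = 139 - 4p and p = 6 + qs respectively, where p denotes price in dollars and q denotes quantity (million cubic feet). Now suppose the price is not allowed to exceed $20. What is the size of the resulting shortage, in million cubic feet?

Rearranging supply gives qs = p - 6. In a free market, 139 - 4p = p - 6 gives the equilibrium p* = 29, q* = 23.
The ceiling of 20 is below the equilibrium price 29, so it binds.
At p = 20: qd = 139 - 4·20 = 59 and qs = 20 - 6 = 14.
Shortage = qd - qs = 59 - 14 = 45.

45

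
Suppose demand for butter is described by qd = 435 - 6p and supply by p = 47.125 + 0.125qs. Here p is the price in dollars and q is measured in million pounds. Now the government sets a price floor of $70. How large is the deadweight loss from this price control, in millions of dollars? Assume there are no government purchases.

Rearranging supply gives qs = 8p - 377. In a free market, 435 - 6p = 8p - 377 gives the equilibrium p* = 58, q* = 87.
Since 70 > 58, the floor is binding.
At p = 70: qd = 435 - 6·70 = 15 and qs = 8·70 - 377 = 183.
Quantity traded falls to 15. At q = 15 the demand price is (435 - 15)/6 = 70 and the supply price is (377 + 15)/8 = 49.
Deadweight loss = ½ · (70 - 49) · (87 - 15) = ½ · 21 · 72 = 756.

756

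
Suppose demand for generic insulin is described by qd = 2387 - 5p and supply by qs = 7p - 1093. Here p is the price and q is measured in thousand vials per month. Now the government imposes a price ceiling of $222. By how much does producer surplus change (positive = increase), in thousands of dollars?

Without the control the market clears where 2387 - 5p = 7p - 1093, i.e. p* = 290 and q* = 937.
Because the ceiling (222) lies below the market-clearing price, it is binding.
At p = 222: qd = 2387 - 5·222 = 1277 and qs = 7·222 - 1093 = 461.
Producer surplus without the control is ½ · (290 - 1093/7) · 937 = 877969/14.
With the ceiling, producers sell 461 units at 222, so PS = ½ · (222 - 1093/7) · 461 = 212521/14.
Change in producer surplus = 212521/14 - 877969/14 = -47532.

-47532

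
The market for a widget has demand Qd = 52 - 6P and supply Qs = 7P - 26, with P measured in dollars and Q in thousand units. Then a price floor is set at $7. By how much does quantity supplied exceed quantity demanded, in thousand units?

Setting quantity demanded equal to quantity supplied, 52 - 6P = 7P - 26, gives P* = 6 and Q* = 16.
Since 7 > 6, the floor is binding.
At P = 7: Qd = 52 - 6·7 = 10 and Qs = 7·7 - 26 = 23.
Surplus = Qs - Qd = 23 - 10 = 13.

13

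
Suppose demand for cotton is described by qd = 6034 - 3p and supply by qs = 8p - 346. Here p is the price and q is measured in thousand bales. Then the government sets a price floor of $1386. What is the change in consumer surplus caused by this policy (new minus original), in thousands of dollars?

Without the control the market clears where 6034 - 3p = 8p - 346, i.e. p* = 580 and q* = 4294.
Since 1386 > 580, the floor is binding.
At p = 1386: qd = 6034 - 3·1386 = 1876 and qs = 8·1386 - 346 = 10742.
Consumer surplus without the control is ½ · (6034/3 - 580) · 4294 = 9219218/3.
With the floor, consumers buy 1876 units at 1386, so CS = ½ · (6034/3 - 1386) · 1876 = 1759688/3.
Change in consumer surplus = 1759688/3 - 9219218/3 = -2486510.

-2486510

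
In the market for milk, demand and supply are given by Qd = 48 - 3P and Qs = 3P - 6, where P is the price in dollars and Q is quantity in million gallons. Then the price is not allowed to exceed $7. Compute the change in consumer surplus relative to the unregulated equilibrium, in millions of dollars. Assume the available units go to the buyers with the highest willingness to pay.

Without the control the market clears where 48 - 3P = 3P - 6, i.e. P* = 9 and Q* = 21.
Because the ceiling (7) lies below the market-clearing price, it is binding.
At P = 7: Qd = 48 - 3·7 = 27 and Qs = 3·7 - 6 = 15.
Consumer surplus without the control is ½ · (16 - 9) · 21 = 73.5.
With the ceiling, 15 units are sold at 7 (assume they go to the highest-value buyers). The demand price at Q = 15 is 11, so CS = ½ · [(16 - 7) + (11 - 7)] · 15 = 97.5.
Change in consumer surplus = 97.5 - 73.5 = 24.

24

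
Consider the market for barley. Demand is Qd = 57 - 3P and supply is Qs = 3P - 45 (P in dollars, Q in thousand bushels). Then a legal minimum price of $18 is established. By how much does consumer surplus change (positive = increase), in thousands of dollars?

-4.5

In a free market, 57 - 3P = 3P - 45 gives the equilibrium P* = 17, Q* = 6.
Because the floor (18) lies above the market-clearing price, it is binding.
At P = 18: Qd = 57 - 3·18 = 3 and Qs = 3·18 - 45 = 9.
Consumer surplus without the control is ½ · (19 - 17) · 6 = 6.
With the floor, consumers buy 3 units at 18, so CS = ½ · (19 - 18) · 3 = 1.5.
Change in consumer surplus = 1.5 - 6 = -4.5.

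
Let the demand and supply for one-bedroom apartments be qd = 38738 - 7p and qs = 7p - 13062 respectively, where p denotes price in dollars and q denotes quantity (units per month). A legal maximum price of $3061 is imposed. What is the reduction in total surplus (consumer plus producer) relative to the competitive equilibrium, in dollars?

2858247

Setting quantity demanded equal to quantity supplied, 38738 - 7p = 7p - 13062, gives p* = 3700 and q* = 12838.
Since 3061 < 3700, the ceiling is binding.
At p = 3061: qd = 38738 - 7·3061 = 17311 and qs = 7·3061 - 13062 = 8365.
Quantity traded falls to 8365. At q = 8365 the demand price is (38738 - 8365)/7 = 4339 and the supply price is (13062 + 8365)/7 = 3061.
Deadweight loss = ½ · (4339 - 3061) · (12838 - 8365) = ½ · 1278 · 4473 = 2858247.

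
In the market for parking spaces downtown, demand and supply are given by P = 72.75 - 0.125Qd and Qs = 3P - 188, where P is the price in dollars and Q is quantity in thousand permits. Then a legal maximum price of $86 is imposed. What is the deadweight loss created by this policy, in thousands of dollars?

Rearranging demand gives Qd = 582 - 8P. In a free market, 582 - 8P = 3P - 188 gives the equilibrium P* = 70, Q* = 22.
Since 86 is above P* = 70, the ceiling does not bind and the free-market outcome prevails.
Since the control does not bind, no trades are prevented and deadweight loss is zero.

0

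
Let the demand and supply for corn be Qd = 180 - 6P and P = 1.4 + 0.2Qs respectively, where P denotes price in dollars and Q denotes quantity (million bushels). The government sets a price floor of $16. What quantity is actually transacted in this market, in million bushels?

Rearranging supply gives Qs = 5P - 7. Without the control the market clears where 180 - 6P = 5P - 7, i.e. P* = 17 and Q* = 78.
The floor of 16 is below the equilibrium price 17, so it is not binding; the market clears at P* = 17, Q* = 78.

78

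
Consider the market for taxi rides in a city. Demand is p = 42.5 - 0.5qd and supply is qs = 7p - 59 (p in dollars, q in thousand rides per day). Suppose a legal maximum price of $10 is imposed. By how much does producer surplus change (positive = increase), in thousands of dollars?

-192

Rearranging demand gives qd = 85 - 2p. Equilibrium: 85 - 2p = 7p - 59, so 144 = 9p and p* = 16, q* = 53.
Since 10 < 16, the ceiling is binding.
At p = 10: qd = 85 - 2·10 = 65 and qs = 7·10 - 59 = 11.
Producer surplus without the control is ½ · (16 - 59/7) · 53 = 2809/14.
With the ceiling, producers sell 11 units at 10, so PS = ½ · (10 - 59/7) · 11 = 121/14.
Change in producer surplus = 121/14 - 2809/14 = -192.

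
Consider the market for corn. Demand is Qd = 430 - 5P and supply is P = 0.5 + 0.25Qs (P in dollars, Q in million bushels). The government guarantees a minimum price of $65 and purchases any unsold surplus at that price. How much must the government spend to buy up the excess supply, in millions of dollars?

Rearranging supply gives Qs = 4P - 2. In a free market, 430 - 5P = 4P - 2 gives the equilibrium P* = 48, Q* = 190.
The floor of 65 is above the equilibrium price 48, so it binds.
At P = 65: Qd = 430 - 5·65 = 105 and Qs = 4·65 - 2 = 258.
Surplus = Qs - Qd = 153.
Government expenditure = surplus × support price = 153 × 65 = 9945.

9945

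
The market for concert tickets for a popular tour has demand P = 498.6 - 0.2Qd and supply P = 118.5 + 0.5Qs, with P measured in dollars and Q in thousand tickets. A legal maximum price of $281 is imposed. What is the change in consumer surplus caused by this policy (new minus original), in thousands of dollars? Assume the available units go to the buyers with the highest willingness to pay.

Rearranging demand gives Qd = 2493 - 5P; rearranging supply gives Qs = 2P - 237. Equilibrium: 2493 - 5P = 2P - 237, so 2730 = 7P and P* = 390, Q* = 543.
The ceiling of 281 is below the equilibrium price 390, so it binds.
At P = 281: Qd = 2493 - 5·281 = 1088 and Qs = 2·281 - 237 = 325.
Consumer surplus without the control is ½ · (498.6 - 390) · 543 = 29484.9.
With the ceiling, 325 units are sold at 281 (assume they go to the highest-value buyers). The demand price at Q = 325 is 433.6, so CS = ½ · [(498.6 - 281) + (433.6 - 281)] · 325 = 60157.5.
Change in consumer surplus = 60157.5 - 29484.9 = 30672.6.

30672.6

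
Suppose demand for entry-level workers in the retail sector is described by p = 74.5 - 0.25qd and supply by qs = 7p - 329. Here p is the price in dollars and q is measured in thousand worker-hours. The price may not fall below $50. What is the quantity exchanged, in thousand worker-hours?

Rearranging demand gives qd = 298 - 4p. In a free market, 298 - 4p = 7p - 329 gives the equilibrium p* = 57, q* = 70.
The floor of 50 is below the equilibrium price 57, so it is not binding; the market clears at p* = 57, q* = 70.

70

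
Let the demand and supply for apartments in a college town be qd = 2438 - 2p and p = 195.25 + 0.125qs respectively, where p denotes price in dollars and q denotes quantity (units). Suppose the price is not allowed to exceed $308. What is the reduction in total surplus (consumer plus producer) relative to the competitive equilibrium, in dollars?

Rearranging supply gives qs = 8p - 1562. Without the control the market clears where 2438 - 2p = 8p - 1562, i.e. p* = 400 and q* = 1638.
Since 308 < 400, the ceiling is binding.
At p = 308: qd = 2438 - 2·308 = 1822 and qs = 8·308 - 1562 = 902.
Quantity traded falls to 902. At q = 902 the demand price is (2438 - 902)/2 = 768 and the supply price is (1562 + 902)/8 = 308.
Deadweight loss = ½ · (768 - 308) · (1638 - 902) = ½ · 460 · 736 = 169280.

169280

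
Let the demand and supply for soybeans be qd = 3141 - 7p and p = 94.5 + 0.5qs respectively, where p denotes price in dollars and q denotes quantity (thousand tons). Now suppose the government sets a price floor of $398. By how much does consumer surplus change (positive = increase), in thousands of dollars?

-12684

Rearranging supply gives qs = 2p - 189. Setting quantity demanded equal to quantity supplied, 3141 - 7p = 2p - 189, gives p* = 370 and q* = 551.
Because the floor (398) lies above the market-clearing price, it is binding.
At p = 398: qd = 3141 - 7·398 = 355 and qs = 2·398 - 189 = 607.
Consumer surplus without the control is ½ · (3141/7 - 370) · 551 = 303601/14.
With the floor, consumers buy 355 units at 398, so CS = ½ · (3141/7 - 398) · 355 = 126025/14.
Change in consumer surplus = 126025/14 - 303601/14 = -12684.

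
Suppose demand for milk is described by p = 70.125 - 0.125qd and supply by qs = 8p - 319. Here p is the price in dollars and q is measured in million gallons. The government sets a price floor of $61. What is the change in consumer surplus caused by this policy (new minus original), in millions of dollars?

-582

Rearranging demand gives qd = 561 - 8p. Setting quantity demanded equal to quantity supplied, 561 - 8p = 8p - 319, gives p* = 55 and q* = 121.
Because the floor (61) lies above the market-clearing price, it is binding.
At p = 61: qd = 561 - 8·61 = 73 and qs = 8·61 - 319 = 169.
Consumer surplus without the control is ½ · (70.125 - 55) · 121 = 915.0625.
With the floor, consumers buy 73 units at 61, so CS = ½ · (70.125 - 61) · 73 = 333.0625.
Change in consumer surplus = 333.0625 - 915.0625 = -582.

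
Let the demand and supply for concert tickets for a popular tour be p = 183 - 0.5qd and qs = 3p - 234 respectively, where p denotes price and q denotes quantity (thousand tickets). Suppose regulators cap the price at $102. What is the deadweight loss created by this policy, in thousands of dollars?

Rearranging demand gives qd = 366 - 2p. Equilibrium: 366 - 2p = 3p - 234, so 600 = 5p and p* = 120, q* = 126.
Since 102 < 120, the ceiling is binding.
At p = 102: qd = 366 - 2·102 = 162 and qs = 3·102 - 234 = 72.
Quantity traded falls to 72. At q = 72 the demand price is (366 - 72)/2 = 147 and the supply price is (234 + 72)/3 = 102.
Deadweight loss = ½ · (147 - 102) · (126 - 72) = ½ · 45 · 54 = 1215.

1215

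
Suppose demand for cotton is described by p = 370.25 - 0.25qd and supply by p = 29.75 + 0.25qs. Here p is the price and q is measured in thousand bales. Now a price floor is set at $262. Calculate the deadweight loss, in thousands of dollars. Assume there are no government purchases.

15376

Rearranging demand gives qd = 1481 - 4p; rearranging supply gives qs = 4p - 119. In a free market, 1481 - 4p = 4p - 119 gives the equilibrium p* = 200, q* = 681.
Since 262 > 200, the floor is binding.
At p = 262: qd = 1481 - 4·262 = 433 and qs = 4·262 - 119 = 929.
Quantity traded falls to 433. At q = 433 the demand price is (1481 - 433)/4 = 262 and the supply price is (119 + 433)/4 = 138.
Deadweight loss = ½ · (262 - 138) · (681 - 433) = ½ · 124 · 248 = 15376.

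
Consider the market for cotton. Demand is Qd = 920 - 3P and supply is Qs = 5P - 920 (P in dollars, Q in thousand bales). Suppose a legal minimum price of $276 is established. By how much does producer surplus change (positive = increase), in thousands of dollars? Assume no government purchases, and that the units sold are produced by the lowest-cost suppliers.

Without the control the market clears where 920 - 3P = 5P - 920, i.e. P* = 230 and Q* = 230.
Because the floor (276) lies above the market-clearing price, it is binding.
At P = 276: Qd = 920 - 3·276 = 92 and Qs = 5·276 - 920 = 460.
Producer surplus without the control is ½ · (230 - 184) · 230 = 5290.
With the floor, 92 units are sold at 276. The supply price at Q = 92 is 202.4, so PS = ½ · [(276 - 184) + (276 - 202.4)] · 92 = 7617.6.
Change in producer surplus = 7617.6 - 5290 = 2327.6.

2327.6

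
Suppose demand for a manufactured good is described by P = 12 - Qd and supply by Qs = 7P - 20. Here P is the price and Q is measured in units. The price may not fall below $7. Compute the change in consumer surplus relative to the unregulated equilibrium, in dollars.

-19.5

Rearranging demand gives Qd = 12 - P. In a free market, 12 - P = 7P - 20 gives the equilibrium P* = 4, Q* = 8.
Because the floor (7) lies above the market-clearing price, it is binding.
At P = 7: Qd = 12 - 7 = 5 and Qs = 7·7 - 20 = 29.
Consumer surplus without the control is ½ · (12 - 4) · 8 = 32.
With the floor, consumers buy 5 units at 7, so CS = ½ · (12 - 7) · 5 = 12.5.
Change in consumer surplus = 12.5 - 32 = -19.5.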